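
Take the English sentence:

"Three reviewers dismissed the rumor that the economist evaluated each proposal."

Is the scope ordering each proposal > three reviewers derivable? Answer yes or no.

No

*each proposal* is embedded in the complex NP *the rumor that the economist evaluated each proposal*.
The complex NP is opaque for QR — the quantifier is frozen inside the noun's complement.
There is no licit LF on which *each proposal* c-commands *three reviewers*.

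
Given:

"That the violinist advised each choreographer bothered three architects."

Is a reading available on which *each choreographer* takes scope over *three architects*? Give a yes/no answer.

No

*each choreographer* occurs within the sentential subject *that the violinist advised each choreographer*.
Subjects — clausal subjects included — are islands for extraction, and QR is no exception.
The ordering *each choreographer* > *three architects* is therefore underivable.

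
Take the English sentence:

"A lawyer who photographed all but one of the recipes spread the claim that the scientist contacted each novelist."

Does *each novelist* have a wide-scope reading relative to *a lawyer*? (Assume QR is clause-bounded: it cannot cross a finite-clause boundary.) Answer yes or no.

*each novelist* is embedded in the complex NP *the claim that the scientist contacted each novelist*.
The complex NP is opaque for QR — the quantifier is frozen inside the noun's complement.
There is no licit LF on which *each novelist* c-commands *a lawyer*.
(Only the surface reading survives: one fixed lawyer with respect to all the relevant novelists.)

No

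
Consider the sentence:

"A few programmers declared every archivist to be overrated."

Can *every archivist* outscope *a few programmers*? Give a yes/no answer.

Yes

*every archivist* is an ECM subject; ECM complements are not islands, and the embedded quantifier may take matrix scope.
With no island boundary between them, the object can take inverse scope over the subject via ordinary QR within the clause.
So *every archivist* > *a few programmers* is among the available readings.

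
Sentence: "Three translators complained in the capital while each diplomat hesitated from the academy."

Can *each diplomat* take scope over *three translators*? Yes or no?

Structurally, *each diplomat* is inside the adjunct clause *while each diplomat hesitated from the academy*.
The adjunct-island constraint bars QR out of an adverbial clause.
There is no licit LF on which *each diplomat* c-commands *three translators*.

No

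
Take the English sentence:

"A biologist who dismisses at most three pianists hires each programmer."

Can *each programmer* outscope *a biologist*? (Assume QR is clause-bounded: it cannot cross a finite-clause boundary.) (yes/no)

Yes

The RC *who dismisses at most three pianists* is an island, but *each programmer* is not inside it — it is the matrix object, a clausemate of *a biologist*.
With no island boundary between them, the object can take inverse scope over the subject via ordinary QR within the clause.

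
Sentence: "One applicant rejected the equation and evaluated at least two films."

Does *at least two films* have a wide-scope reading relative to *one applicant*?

The target quantifier *at least two films* is part of one conjunct of the coordinate structure (*evaluated at least two films*).
QR out of a conjunct would have to apply non-ATB, which the CSC forbids.
So the wide-scope reading for *at least two films* is blocked.
(Only the surface reading survives: one fixed applicant with respect to all the relevant films.)

No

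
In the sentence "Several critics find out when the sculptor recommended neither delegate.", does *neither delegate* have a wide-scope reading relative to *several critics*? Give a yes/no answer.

No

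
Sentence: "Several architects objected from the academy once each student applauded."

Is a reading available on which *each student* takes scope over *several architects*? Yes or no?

The DP *each student* is contained in the adjunct clause *once each student applauded*.
Adjunct clauses are scope islands: a quantifier inside an adjunct cannot raise into the matrix clause.
*each student* is confined to the island and cannot take scope over *several architects*.

No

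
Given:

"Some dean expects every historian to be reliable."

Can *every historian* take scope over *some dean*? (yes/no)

Yes

*every historian* is an ECM subject; ECM complements are not islands, and the embedded quantifier may take matrix scope.
Since no island is crossed, the inverse ordering is licensed alongside surface scope.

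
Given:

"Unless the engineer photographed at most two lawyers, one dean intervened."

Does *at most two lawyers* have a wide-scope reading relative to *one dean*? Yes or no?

The DP *at most two lawyers* is contained in the adjunct clause *unless the engineer photographed at most two lawyers*.
Adverbial clauses are not L-marked, so they are barriers for QR — the quantifier cannot escape the adjunct.
So the wide-scope reading for *at most two lawyers* is blocked.

No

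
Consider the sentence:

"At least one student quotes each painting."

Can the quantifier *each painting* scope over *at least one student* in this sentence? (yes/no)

*each painting* and *at least one student* are in the same minimal clause.
Ordinary QR to a clause-peripheral position gives the wide-scope LF for the lower DP.
So *each painting* > *at least one student* is among the available readings.

Yes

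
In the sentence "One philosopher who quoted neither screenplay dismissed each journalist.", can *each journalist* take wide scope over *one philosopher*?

The relative clause *who quoted neither screenplay* modifies *one philosopher*, but *each journalist* is not inside that relative clause — it is an argument of the matrix verb.
Nothing blocks QR of the lower DP to a position above the higher one, so inverse scope is available.

Yes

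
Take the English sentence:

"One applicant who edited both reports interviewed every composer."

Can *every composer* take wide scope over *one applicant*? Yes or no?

Yes

Although the sentence contains a relative clause (*who edited both reports*), *every composer* is outside it, in the matrix VP.
QR within a single clause is free, so the lower quantifier may take scope over the higher one.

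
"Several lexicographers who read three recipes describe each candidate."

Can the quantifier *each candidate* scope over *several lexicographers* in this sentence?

Yes

Although the sentence contains a relative clause (*who read three recipes*), *each candidate* is outside it, in the matrix VP.
Since no island is crossed, the inverse ordering is licensed alongside surface scope.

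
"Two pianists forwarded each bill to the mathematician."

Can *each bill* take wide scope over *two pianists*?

Yes

*each bill* is the matrix object and *two pianists* the matrix subject; the two are clausemates.
With no island boundary between them, the object can take inverse scope over the subject via ordinary QR within the clause.
Both orderings are possible: *two pianists* > *each bill* and *each bill* > *two pianists*.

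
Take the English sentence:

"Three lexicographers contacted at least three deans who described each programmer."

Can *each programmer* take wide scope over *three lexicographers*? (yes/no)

*each programmer* is embedded in the relative clause *who described each programmer* modifying *at least three deans*.
Relative clauses are scope islands: a quantifier cannot QR out of a relative clause to take scope in the matrix clause.
*each programmer* > *three lexicographers* would require crossing that boundary, which is illicit.

No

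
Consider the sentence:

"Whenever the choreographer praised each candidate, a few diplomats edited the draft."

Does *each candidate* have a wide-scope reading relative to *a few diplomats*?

*each candidate* sits inside the adjunct clause *whenever the choreographer praised each candidate*.
Adverbial clauses are not L-marked, so they are barriers for QR — the quantifier cannot escape the adjunct.
So *each candidate* cannot raise to a position above *a few diplomats*.

No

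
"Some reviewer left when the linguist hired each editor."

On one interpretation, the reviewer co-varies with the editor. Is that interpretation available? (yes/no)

The described interpretation is the *each editor* > *some reviewer* scoping.
*each editor* occurs within the adjunct clause *when the linguist hired each editor*.
Scope out of an adjunct clause is unavailable: QR respects the adjunct-island constraint.
So *each editor* cannot raise high enough to outscope *some reviewer*; only the surface ordering *some reviewer* > *each editor* is available.

No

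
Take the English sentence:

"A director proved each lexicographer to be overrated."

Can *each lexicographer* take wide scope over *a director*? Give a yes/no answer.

The ECM infinitive is scope-transparent — *each lexicographer* is free to raise above *a director*.
With no island boundary between them, the object can take inverse scope over the subject via ordinary QR within the clause.

Yes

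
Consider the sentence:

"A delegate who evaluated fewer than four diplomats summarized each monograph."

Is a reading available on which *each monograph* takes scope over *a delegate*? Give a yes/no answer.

Yes

*each monograph* sits in the matrix clause, not in the relative clause on *a delegate*.
With no island boundary between them, the object can take inverse scope over the subject via ordinary QR within the clause.
Both orderings are possible: *a delegate* > *each monograph* and *each monograph* > *a delegate*.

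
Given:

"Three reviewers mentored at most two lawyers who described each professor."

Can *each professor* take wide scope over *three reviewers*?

No

*each professor* sits inside the relative clause *who described each professor* modifying *at most two lawyers*.
QR out of a relative clause is ruled out by the relative-clause island constraint.
The inverse ordering *each professor* > *three reviewers* is therefore underivable.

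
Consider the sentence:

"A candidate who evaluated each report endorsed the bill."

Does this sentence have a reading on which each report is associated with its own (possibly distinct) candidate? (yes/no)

No

That reading corresponds to *each report* > *a candidate*.
Structurally, *each report* is inside the relative clause *who evaluated each report*.
Relative clauses are scope islands: a quantifier cannot QR out of a relative clause to take scope in the matrix clause.
So *each report* cannot raise high enough to outscope *a candidate*; only the surface ordering *a candidate* > *each report* is available.
(Only the surface reading survives: one fixed candidate with respect to all the relevant reports.)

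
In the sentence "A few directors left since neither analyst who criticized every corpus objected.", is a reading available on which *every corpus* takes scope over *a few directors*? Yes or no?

No

Structurally, *every corpus* is inside the relative clause *who criticized every corpus*, which is itself inside the adjunct *since neither analyst who criticized every corpus objected*.
Nested islands: the RC island is itself inside an adjunct island, so wide scope is doubly excluded.
So *every corpus* cannot raise to a position above *a few directors*.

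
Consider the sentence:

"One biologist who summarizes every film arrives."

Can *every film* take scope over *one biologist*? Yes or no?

No

Structurally, *every film* is inside the relative clause *who summarizes every film*.
The relative clause forms an island for QR, so the quantifier is confined to the head noun's restrictor.
Hence only narrow scope for *every film* (under *one biologist*) survives.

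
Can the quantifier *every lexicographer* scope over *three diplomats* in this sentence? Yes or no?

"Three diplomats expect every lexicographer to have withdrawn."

Yes

ECM infinitives lack a CP barrier, so *every lexicographer* can QR over the matrix subject *three diplomats*.
Since no island is crossed, the inverse ordering is licensed alongside surface scope.
So *every lexicographer* > *three diplomats* is among the available readings.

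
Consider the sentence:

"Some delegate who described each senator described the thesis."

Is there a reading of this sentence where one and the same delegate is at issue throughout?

The described interpretation is the *some delegate* > *each senator* scoping.
That is the surface-scope ordering, which is always one of the available readings — island constraints only ever restrict inverse scope.

Yes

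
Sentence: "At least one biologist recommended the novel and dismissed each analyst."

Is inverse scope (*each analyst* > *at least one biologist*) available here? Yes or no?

No

*each analyst* occurs within one conjunct of the coordinate structure (*dismissed each analyst*).
QR out of a conjunct would have to apply non-ATB, which the CSC forbids.
The inverse ordering *each analyst* > *at least one biologist* is therefore underivable.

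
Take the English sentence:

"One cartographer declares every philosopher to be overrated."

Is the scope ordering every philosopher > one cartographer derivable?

Yes

*every philosopher* is an ECM subject; ECM complements are not islands, and the embedded quantifier may take matrix scope.
Nothing blocks QR of the lower DP to a position above the higher one, so inverse scope is available.
So *every philosopher* > *one cartographer* is among the available readings.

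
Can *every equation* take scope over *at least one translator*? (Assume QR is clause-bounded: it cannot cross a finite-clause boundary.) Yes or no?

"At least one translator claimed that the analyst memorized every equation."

*every equation* occurs within the finite complement clause *that the analyst memorized every equation*.
Finite CP is the ceiling for QR here, by assumption.
So *every equation* cannot raise to a position above *at least one translator*.

No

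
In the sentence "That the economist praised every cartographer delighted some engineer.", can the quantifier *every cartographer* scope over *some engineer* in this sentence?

*every cartographer* occurs within the sentential subject *that the economist praised every cartographer*.
Subjects — clausal subjects included — are islands for extraction, and QR is no exception.
*every cartographer* is confined to the island and cannot take scope over *some engineer*.

No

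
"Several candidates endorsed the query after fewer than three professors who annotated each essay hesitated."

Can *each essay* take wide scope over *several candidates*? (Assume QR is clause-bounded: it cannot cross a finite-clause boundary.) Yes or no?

*each essay* sits inside the relative clause *who annotated each essay*, which is itself inside the adjunct *after fewer than three professors who annotated each essay hesitated*.
Two island boundaries intervene — the relative clause and the adjunct. Either alone would block QR.
*each essay* is confined to the island and cannot take scope over *several candidates*.

No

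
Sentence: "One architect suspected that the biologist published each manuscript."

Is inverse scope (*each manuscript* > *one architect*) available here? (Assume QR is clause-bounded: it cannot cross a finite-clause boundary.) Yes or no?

*each manuscript* sits inside the finite complement clause *that the biologist published each manuscript*.
Given the clause-boundedness assumption, QR cannot cross the finite CP into the matrix.
*each manuscript* > *one architect* would require crossing that boundary, which is illicit.

No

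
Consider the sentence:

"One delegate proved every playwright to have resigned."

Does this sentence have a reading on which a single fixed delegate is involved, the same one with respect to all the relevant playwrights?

The paraphrase describes the scope ordering *one delegate* > *every playwright*.
Nothing needs to raise for *one delegate* > *every playwright*, so no island constraint is at stake.

Yes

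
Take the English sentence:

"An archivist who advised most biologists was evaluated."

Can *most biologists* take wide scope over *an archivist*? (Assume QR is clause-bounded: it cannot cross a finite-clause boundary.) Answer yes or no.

*most biologists* sits inside the relative clause *who advised most biologists*.
QR out of a relative clause is ruled out by the relative-clause island constraint.
So *most biologists* cannot raise to a position above *an archivist*.
(Only the surface reading survives: one fixed archivist with respect to all the relevant biologists.)

No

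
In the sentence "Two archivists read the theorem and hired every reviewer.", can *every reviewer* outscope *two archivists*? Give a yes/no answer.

No

*every reviewer* sits inside one conjunct of the coordinate structure (*hired every reviewer*).
Coordinate structures are islands for non-across-the-board movement, QR included.
So *every reviewer* cannot raise high enough to outscope *two archivists*; only the surface ordering *two archivists* > *every reviewer* is available.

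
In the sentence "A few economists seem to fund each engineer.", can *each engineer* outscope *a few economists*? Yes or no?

Yes

*each engineer* is inside a raising infinitive, which is transparent to QR (no CP barrier), so it behaves as a matrix argument.
With no island boundary between them, the object can take inverse scope over the subject via ordinary QR within the clause.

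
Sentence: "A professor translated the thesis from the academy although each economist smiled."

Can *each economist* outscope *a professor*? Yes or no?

*each economist* sits inside the adjunct clause *although each economist smiled*.
Scope out of an adjunct clause is unavailable: QR respects the adjunct-island constraint.
*each economist* is confined to the island and cannot take scope over *a professor*.

No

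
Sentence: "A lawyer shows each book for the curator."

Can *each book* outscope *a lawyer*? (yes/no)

*each book* is the matrix object and *a lawyer* the matrix subject; the two are clausemates.
Since no island is crossed, the inverse ordering is licensed alongside surface scope.

Yes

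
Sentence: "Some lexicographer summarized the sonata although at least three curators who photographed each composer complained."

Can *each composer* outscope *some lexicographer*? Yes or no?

No

*each composer* occurs within the relative clause *who photographed each composer*, which is itself inside the adjunct *although at least three curators who photographed each composer complained*.
Both the relative clause and the enclosing adjunct are scope islands; QR cannot cross either.
There is no licit LF on which *each composer* c-commands *some lexicographer*.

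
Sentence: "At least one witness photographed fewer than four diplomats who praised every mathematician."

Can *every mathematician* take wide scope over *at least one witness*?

No

*every mathematician* sits inside the relative clause *who praised every mathematician* modifying *fewer than four diplomats*.
QR out of a relative clause is ruled out by the relative-clause island constraint.
Hence only narrow scope for *every mathematician* (under *at least one witness*) survives.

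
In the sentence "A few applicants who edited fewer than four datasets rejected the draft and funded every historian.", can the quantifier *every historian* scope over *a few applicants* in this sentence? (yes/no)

No

*every historian* occurs within one conjunct of the coordinate structure (*funded every historian*).
The Coordinate Structure Constraint blocks movement (including QR) out of a single conjunct.
There is no licit LF on which *every historian* c-commands *a few applicants*.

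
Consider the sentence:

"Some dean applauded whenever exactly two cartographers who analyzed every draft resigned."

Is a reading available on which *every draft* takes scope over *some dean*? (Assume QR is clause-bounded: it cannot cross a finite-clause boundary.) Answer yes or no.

No

*every draft* occurs within the relative clause *who analyzed every draft*, which is itself inside the adjunct *whenever exactly two cartographers who analyzed every draft resigned*.
Nested islands: the RC island is itself inside an adjunct island, so wide scope is doubly excluded.
So *every draft* cannot raise to a position above *some dean*.
(Only the surface reading survives: one fixed dean with respect to all the relevant drafts.)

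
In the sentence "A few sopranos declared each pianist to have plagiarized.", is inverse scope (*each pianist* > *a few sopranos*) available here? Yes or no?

Yes

This is an ECM construction: *each pianist* is the infinitival subject, Case-marked by the matrix verb, and the infinitive is transparent for QR.
QR within a single clause is free, so the lower quantifier may take scope over the higher one.
So *each pianist* > *a few sopranos* is among the available readings.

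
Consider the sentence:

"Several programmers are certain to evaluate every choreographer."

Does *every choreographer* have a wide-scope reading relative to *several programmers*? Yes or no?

Raising constructions are monoclausal for scope purposes; *every choreographer* is not separated from *several programmers* by any island.
With no island boundary between them, the object can take inverse scope over the subject via ordinary QR within the clause.

Yes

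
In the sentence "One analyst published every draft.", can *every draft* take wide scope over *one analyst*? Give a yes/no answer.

Yes

*every draft* and *one analyst* are in the same minimal clause.
QR within a single clause is free, so the lower quantifier may take scope over the higher one.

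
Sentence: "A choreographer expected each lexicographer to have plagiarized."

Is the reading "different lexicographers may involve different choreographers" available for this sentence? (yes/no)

The paraphrase describes the scope ordering *each lexicographer* > *a choreographer*.
This is an ECM construction: *each lexicographer* is the infinitival subject, Case-marked by the matrix verb, and the infinitive is transparent for QR.
Since no island is crossed, the inverse ordering is licensed alongside surface scope.

Yes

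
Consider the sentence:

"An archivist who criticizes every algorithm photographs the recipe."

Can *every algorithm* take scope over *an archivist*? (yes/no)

No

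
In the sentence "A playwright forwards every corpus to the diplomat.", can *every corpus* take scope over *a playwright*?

Yes

Both DPs are arguments of the same predicate; there is no clause or island boundary between them.
With no island boundary between them, the object can take inverse scope over the subject via ordinary QR within the clause.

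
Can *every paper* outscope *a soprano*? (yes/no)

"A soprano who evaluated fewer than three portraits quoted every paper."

The relative clause *who evaluated fewer than three portraits* modifies *a soprano*, but *every paper* is not inside that relative clause — it is an argument of the matrix verb.
Nothing blocks QR of the lower DP to a position above the higher one, so inverse scope is available.
The sentence is scopally ambiguous between *a soprano* > *every paper* and *every paper* > *a soprano*.

Yes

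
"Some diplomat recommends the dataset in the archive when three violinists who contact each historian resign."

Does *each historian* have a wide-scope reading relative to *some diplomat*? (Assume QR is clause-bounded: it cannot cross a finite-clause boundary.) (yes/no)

No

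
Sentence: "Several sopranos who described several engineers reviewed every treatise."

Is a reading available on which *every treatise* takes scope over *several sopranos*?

Yes

*every treatise* sits in the matrix clause, not in the relative clause on *several sopranos*.
Ordinary QR to a clause-peripheral position gives the wide-scope LF for the lower DP.
The sentence is scopally ambiguous between *several sopranos* > *every treatise* and *every treatise* > *several sopranos*.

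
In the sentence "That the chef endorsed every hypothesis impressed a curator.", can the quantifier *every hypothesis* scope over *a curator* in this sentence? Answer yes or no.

Structurally, *every hypothesis* is inside the sentential subject *that the chef endorsed every hypothesis*.
Clausal subjects are scope islands; QR from inside the subject into the matrix is barred.
The ordering *every hypothesis* > *a curator* is therefore underivable.

No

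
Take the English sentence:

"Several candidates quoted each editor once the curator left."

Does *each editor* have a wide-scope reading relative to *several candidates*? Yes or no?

Yes

The adjunct clause does not contain *each editor*, which is the matrix object.
With no island boundary between them, the object can take inverse scope over the subject via ordinary QR within the clause.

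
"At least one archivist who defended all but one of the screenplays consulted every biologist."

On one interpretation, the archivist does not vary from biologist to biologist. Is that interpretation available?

That reading corresponds to *at least one archivist* > *every biologist*.
Nothing needs to raise for *at least one archivist* > *every biologist*, so no island constraint is at stake.

Yes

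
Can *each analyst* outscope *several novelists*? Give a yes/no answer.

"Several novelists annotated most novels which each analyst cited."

No

Structurally, *each analyst* is inside the relative clause *which each analyst cited* modifying *most novels*.
The relative clause forms an island for QR, so the quantifier is confined to the head noun's restrictor.
The inverse ordering *each analyst* > *several novelists* is therefore underivable.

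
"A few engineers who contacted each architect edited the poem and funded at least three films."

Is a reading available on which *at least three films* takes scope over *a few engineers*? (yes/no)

The DP *at least three films* is contained in one conjunct of the coordinate structure (*funded at least three films*).
The Coordinate Structure Constraint blocks movement (including QR) out of a single conjunct.
So *at least three films* cannot raise high enough to outscope *a few engineers*; only the surface ordering *a few engineers* > *at least three films* is available.

No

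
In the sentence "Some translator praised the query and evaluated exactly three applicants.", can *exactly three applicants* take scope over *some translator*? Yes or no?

No

*exactly three applicants* is embedded in one conjunct of the coordinate structure (*evaluated exactly three applicants*).
A quantifier cannot raise out of one conjunct of a coordination across the whole coordinate structure — the CSC applies to QR.
There is no licit LF on which *exactly three applicants* c-commands *some translator*.
(Only the surface reading survives: one fixed translator with respect to all the relevant applicants.)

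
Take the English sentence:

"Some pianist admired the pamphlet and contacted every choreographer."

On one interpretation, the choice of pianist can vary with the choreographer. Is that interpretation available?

The described interpretation is the *every choreographer* > *some pianist* scoping.
The DP *every choreographer* is contained in one conjunct of the coordinate structure (*contacted every choreographer*).
Asymmetric QR out of one conjunct violates the Coordinate Structure Constraint.
The inverse ordering *every choreographer* > *some pianist* is therefore underivable.
(Only the surface reading survives: one fixed pianist with respect to all the relevant choreographers.)

No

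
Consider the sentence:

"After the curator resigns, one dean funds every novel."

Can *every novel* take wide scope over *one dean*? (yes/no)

Yes

*every novel* is a matrix argument; the adjunct is an island but the target quantifier is outside it.
With no island boundary between them, the object can take inverse scope over the subject via ordinary QR within the clause.
So *every novel* > *one dean* is among the available readings.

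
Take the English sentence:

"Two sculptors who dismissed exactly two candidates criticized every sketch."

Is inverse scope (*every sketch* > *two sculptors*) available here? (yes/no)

Yes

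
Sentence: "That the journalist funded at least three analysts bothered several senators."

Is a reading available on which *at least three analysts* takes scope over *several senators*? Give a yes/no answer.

No

*at least three analysts* is embedded in the sentential subject *that the journalist funded at least three analysts*.
The Sentential Subject Constraint rules out raising the quantifier out of the that-clause subject.
So the wide-scope reading for *at least three analysts* is blocked.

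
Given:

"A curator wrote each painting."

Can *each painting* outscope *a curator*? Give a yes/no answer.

*each painting* is the matrix object and *a curator* the matrix subject; the two are clausemates.
Nothing blocks QR of the lower DP to a position above the higher one, so inverse scope is available.
So *each painting* > *a curator* is among the available readings.

Yes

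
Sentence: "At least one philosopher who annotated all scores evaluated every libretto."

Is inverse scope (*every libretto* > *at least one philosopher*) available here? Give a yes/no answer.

The RC *who annotated all scores* is an island, but *every libretto* is not inside it — it is the matrix object, a clausemate of *at least one philosopher*.
Since no island is crossed, the inverse ordering is licensed alongside surface scope.
Both orderings are possible: *at least one philosopher* > *every libretto* and *every libretto* > *at least one philosopher*.

Yes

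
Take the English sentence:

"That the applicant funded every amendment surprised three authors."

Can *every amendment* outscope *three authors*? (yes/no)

No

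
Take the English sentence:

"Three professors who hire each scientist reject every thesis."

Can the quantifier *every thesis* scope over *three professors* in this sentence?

Yes

Although the sentence contains a relative clause (*who hire each scientist*), *every thesis* is outside it, in the matrix VP.
Nothing blocks QR of the lower DP to a position above the higher one, so inverse scope is available.
Both orderings are possible: *three professors* > *every thesis* and *every thesis* > *three professors*.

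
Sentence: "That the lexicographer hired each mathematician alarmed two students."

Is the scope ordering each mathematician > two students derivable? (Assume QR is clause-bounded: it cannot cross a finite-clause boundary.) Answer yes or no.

No

*each mathematician* is embedded in the sentential subject *that the lexicographer hired each mathematician*.
Subjects — clausal subjects included — are islands for extraction, and QR is no exception.
*each mathematician* > *two students* would require crossing that boundary, which is illicit.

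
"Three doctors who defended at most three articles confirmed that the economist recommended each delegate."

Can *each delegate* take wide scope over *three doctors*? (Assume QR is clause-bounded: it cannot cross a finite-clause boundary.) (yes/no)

No

Structurally, *each delegate* is inside the finite complement clause *that the economist recommended each delegate*.
With QR restricted to its own tensed clause, the embedded quantifier cannot reach a matrix scope position.
There is no licit LF on which *each delegate* c-commands *three doctors*.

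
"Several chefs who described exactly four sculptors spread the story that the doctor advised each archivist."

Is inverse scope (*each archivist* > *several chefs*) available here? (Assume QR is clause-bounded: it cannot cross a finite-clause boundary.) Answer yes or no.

*each archivist* is embedded in the complex NP *the story that the doctor advised each archivist*.
Noun-complement clauses are scope islands (the Complex NP Constraint): a quantifier inside one cannot scope into the matrix.
So the wide-scope reading for *each archivist* is blocked.

No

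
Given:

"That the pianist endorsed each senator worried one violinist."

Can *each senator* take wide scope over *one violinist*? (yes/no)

The DP *each senator* is contained in the sentential subject *that the pianist endorsed each senator*.
Clausal subjects are scope islands; QR from inside the subject into the matrix is barred.
The ordering *each senator* > *one violinist* is therefore underivable.

No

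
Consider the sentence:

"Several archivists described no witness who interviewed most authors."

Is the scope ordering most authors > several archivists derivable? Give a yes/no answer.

No

*most authors* is embedded in the relative clause *who interviewed most authors* modifying *no witness*.
Quantifiers inside a relative clause are trapped there; the RC boundary blocks QR.
So *most authors* cannot raise to a position above *several archivists*.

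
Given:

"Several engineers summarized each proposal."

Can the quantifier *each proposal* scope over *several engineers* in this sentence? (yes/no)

Yes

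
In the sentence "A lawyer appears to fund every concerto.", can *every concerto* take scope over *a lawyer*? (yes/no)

Infinitival complements of raising predicates do not block QR; *every concerto* and *a lawyer* are effectively clausemates.
Since no island is crossed, the inverse ordering is licensed alongside surface scope.

Yes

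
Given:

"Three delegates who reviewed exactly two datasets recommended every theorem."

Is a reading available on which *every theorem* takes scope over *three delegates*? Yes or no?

Yes

The relative clause *who reviewed exactly two datasets* modifies *three delegates*, but *every theorem* is not inside that relative clause — it is an argument of the matrix verb.
With no island boundary between them, the object can take inverse scope over the subject via ordinary QR within the clause.
So *every theorem* > *three delegates* is among the available readings.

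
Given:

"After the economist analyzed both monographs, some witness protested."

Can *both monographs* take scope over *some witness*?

No

The DP *both monographs* is contained in the adjunct clause *after the economist analyzed both monographs*.
Adjunct clauses are scope islands: a quantifier inside an adjunct cannot raise into the matrix clause.
So the wide-scope reading for *both monographs* is blocked.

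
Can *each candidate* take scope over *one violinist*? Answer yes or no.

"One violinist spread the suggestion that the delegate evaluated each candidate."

The target quantifier *each candidate* is part of the complex NP *the suggestion that the delegate evaluated each candidate*.
The Complex NP Constraint bars QR out of the complement clause of a noun.
Hence only narrow scope for *each candidate* (under *one violinist*) survives.
(Only the surface reading survives: one fixed violinist with respect to all the relevant candidates.)

No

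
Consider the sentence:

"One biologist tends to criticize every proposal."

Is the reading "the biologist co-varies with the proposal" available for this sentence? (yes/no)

Yes

This is the *every proposal* > *one biologist* reading.
*every proposal* is the object of the infinitival complement of a raising predicate; raising infinitives are transparent for QR, so the two DPs are in effect clausemates.
QR within a single clause is free, so the lower quantifier may take scope over the higher one.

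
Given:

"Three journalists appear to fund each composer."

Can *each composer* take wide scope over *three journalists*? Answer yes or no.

Yes

The matrix predicate is a raising verb, whose infinitival complement is not a scope island — *each composer* can QR into the matrix clause.
Nothing blocks QR of the lower DP to a position above the higher one, so inverse scope is available.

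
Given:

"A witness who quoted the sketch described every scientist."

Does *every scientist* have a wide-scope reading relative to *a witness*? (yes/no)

The RC *who quoted the sketch* is an island, but *every scientist* is not inside it — it is the matrix object, a clausemate of *a witness*.
With no island boundary between them, the object can take inverse scope over the subject via ordinary QR within the clause.
So *every scientist* > *a witness* is among the available readings.

Yes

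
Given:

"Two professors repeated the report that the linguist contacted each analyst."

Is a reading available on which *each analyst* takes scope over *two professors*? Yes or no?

No

*each analyst* occurs within the complex NP *the report that the linguist contacted each analyst*.
The Complex NP Constraint bars QR out of the complement clause of a noun.
So the wide-scope reading for *each analyst* is blocked.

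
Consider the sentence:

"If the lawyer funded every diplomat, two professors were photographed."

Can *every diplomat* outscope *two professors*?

No

*every diplomat* is embedded in the adjunct clause *if the lawyer funded every diplomat*.
Since the clause is an adjunct (not a complement), the Adjunct Condition blocks QR across its edge.
*every diplomat* > *two professors* would require crossing that boundary, which is illicit.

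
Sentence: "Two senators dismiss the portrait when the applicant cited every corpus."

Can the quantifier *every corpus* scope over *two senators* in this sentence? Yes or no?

No

Structurally, *every corpus* is inside the adjunct clause *when the applicant cited every corpus*.
Scope out of an adjunct clause is unavailable: QR respects the adjunct-island constraint.
So the wide-scope reading for *every corpus* is blocked.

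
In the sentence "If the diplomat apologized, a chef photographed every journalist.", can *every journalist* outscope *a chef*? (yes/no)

Although there is an adjunct clause, *every journalist* is in the main clause, not inside the adjunct.
QR within a single clause is free, so the lower quantifier may take scope over the higher one.

Yes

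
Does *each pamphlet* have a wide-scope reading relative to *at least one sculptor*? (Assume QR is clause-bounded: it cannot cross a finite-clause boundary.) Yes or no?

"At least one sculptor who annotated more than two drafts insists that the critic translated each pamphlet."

Structurally, *each pamphlet* is inside the finite complement clause *that the critic translated each pamphlet*.
With QR restricted to its own tensed clause, the embedded quantifier cannot reach a matrix scope position.
So *each pamphlet* cannot raise high enough to outscope *at least one sculptor*; only the surface ordering *at least one sculptor* > *each pamphlet* is available.
(Only the surface reading survives: one fixed sculptor with respect to all the relevant pamphlets.)

No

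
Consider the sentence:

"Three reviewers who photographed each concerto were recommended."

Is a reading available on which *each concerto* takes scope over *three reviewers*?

No

Structurally, *each concerto* is inside the relative clause *who photographed each concerto*.
QR out of a relative clause is ruled out by the relative-clause island constraint.
*each concerto* > *three reviewers* would require crossing that boundary, which is illicit.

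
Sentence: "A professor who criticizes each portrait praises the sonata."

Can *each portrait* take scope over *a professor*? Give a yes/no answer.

No

*each portrait* sits inside the relative clause *who criticizes each portrait*.
Relative clauses are scope islands: a quantifier cannot QR out of a relative clause to take scope in the matrix clause.
There is no licit LF on which *each portrait* c-commands *a professor*.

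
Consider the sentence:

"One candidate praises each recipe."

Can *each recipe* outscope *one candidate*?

Yes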